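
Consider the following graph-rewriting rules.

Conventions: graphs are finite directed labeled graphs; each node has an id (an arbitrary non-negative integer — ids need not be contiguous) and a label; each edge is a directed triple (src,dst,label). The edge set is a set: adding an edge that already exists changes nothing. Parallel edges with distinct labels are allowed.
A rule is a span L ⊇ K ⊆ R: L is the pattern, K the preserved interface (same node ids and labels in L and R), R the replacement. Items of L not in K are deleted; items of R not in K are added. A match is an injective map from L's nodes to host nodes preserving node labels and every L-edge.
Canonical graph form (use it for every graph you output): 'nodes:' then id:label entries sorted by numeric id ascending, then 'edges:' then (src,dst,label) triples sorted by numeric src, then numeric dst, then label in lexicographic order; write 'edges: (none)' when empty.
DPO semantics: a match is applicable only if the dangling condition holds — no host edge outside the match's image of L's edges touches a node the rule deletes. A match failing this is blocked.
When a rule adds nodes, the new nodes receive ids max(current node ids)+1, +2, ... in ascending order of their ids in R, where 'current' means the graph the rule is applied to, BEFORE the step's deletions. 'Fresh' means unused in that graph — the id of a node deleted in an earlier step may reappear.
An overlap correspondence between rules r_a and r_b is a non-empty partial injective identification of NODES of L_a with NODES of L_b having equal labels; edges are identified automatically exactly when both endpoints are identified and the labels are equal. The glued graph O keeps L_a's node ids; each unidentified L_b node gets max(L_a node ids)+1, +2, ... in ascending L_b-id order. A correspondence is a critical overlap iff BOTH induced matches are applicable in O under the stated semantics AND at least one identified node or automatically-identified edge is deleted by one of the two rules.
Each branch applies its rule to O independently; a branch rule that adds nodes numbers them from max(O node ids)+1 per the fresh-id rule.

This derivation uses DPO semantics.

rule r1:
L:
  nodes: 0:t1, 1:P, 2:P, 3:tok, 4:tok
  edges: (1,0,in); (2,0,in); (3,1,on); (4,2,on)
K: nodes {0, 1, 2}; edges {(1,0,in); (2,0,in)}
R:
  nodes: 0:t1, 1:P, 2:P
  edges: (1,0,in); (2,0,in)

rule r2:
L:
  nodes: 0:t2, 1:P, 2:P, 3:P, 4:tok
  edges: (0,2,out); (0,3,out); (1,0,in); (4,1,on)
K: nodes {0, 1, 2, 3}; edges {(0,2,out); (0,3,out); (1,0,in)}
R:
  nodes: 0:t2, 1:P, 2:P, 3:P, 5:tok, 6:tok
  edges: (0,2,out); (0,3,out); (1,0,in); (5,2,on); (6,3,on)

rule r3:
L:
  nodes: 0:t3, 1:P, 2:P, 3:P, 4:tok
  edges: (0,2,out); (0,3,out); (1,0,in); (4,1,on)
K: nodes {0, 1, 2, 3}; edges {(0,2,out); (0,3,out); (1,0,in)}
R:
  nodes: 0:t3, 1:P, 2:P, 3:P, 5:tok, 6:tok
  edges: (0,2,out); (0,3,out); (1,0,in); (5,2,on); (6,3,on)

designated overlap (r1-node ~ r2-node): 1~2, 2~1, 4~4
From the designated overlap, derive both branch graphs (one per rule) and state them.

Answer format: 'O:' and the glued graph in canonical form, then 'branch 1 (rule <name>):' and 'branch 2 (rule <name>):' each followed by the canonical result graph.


O:
nodes: 0:t1, 1:P, 2:P, 3:tok, 4:tok, 5:t2, 6:P
edges: (1,0,in); (2,0,in); (2,5,in); (3,1,on); (4,2,on); (5,1,out); (5,6,out)
branch 1 (rule r1):
nodes: 0:t1, 1:P, 2:P, 5:t2, 6:P
edges: (1,0,in); (2,0,in); (2,5,in); (5,1,out); (5,6,out)
branch 2 (rule r2):
nodes: 0:t1, 1:P, 2:P, 3:tok, 5:t2, 6:P, 7:tok, 8:tok
edges: (1,0,in); (2,0,in); (2,5,in); (3,1,on); (5,1,out); (5,6,out); (7,1,on); (8,6,on)


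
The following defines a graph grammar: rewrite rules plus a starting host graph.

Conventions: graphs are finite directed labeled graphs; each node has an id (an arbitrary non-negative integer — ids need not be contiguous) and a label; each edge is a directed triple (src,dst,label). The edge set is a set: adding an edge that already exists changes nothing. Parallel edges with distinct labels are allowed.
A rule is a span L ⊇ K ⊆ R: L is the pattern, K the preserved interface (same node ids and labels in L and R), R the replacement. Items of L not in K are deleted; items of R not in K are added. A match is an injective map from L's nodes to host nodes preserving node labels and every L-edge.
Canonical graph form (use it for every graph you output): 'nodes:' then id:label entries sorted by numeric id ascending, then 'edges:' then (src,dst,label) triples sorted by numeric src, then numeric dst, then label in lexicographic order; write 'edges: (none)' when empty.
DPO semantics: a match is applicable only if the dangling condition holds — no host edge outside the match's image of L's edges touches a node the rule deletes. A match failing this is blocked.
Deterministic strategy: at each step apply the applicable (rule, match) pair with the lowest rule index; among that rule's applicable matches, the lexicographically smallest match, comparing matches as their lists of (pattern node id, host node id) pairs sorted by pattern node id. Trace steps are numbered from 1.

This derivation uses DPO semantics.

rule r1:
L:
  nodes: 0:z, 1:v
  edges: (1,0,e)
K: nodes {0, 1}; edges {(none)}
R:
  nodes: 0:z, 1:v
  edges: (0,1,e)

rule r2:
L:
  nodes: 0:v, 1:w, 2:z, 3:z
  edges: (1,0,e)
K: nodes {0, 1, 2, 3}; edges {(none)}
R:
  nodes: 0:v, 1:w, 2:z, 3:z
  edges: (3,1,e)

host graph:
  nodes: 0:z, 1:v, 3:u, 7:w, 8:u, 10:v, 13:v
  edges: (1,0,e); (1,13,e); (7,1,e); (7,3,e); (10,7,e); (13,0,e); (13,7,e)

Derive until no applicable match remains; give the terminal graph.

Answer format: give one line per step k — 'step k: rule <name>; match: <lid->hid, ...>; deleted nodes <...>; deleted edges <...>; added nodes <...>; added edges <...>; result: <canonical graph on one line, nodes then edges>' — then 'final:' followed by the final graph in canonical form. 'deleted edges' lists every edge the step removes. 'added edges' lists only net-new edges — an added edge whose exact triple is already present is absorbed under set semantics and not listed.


step 1: rule r1; match: 0->0, 1->1; deleted nodes (none); deleted edges (1,0,e); added nodes (none); added edges (0,1,e); result: nodes: 0:z, 1:v, 3:u, 7:w, 8:u, 10:v, 13:v edges: (0,1,e); (1,13,e); (7,1,e); (7,3,e); (10,7,e); (13,0,e); (13,7,e)
step 2: rule r1; match: 0->0, 1->13; deleted nodes (none); deleted edges (13,0,e); added nodes (none); added edges (0,13,e); result: nodes: 0:z, 1:v, 3:u, 7:w, 8:u, 10:v, 13:v edges: (0,1,e); (0,13,e); (1,13,e); (7,1,e); (7,3,e); (10,7,e); (13,7,e)
final:
nodes: 0:z, 1:v, 3:u, 7:w, 8:u, 10:v, 13:v
edges: (0,1,e); (0,13,e); (1,13,e); (7,1,e); (7,3,e); (10,7,e); (13,7,e)


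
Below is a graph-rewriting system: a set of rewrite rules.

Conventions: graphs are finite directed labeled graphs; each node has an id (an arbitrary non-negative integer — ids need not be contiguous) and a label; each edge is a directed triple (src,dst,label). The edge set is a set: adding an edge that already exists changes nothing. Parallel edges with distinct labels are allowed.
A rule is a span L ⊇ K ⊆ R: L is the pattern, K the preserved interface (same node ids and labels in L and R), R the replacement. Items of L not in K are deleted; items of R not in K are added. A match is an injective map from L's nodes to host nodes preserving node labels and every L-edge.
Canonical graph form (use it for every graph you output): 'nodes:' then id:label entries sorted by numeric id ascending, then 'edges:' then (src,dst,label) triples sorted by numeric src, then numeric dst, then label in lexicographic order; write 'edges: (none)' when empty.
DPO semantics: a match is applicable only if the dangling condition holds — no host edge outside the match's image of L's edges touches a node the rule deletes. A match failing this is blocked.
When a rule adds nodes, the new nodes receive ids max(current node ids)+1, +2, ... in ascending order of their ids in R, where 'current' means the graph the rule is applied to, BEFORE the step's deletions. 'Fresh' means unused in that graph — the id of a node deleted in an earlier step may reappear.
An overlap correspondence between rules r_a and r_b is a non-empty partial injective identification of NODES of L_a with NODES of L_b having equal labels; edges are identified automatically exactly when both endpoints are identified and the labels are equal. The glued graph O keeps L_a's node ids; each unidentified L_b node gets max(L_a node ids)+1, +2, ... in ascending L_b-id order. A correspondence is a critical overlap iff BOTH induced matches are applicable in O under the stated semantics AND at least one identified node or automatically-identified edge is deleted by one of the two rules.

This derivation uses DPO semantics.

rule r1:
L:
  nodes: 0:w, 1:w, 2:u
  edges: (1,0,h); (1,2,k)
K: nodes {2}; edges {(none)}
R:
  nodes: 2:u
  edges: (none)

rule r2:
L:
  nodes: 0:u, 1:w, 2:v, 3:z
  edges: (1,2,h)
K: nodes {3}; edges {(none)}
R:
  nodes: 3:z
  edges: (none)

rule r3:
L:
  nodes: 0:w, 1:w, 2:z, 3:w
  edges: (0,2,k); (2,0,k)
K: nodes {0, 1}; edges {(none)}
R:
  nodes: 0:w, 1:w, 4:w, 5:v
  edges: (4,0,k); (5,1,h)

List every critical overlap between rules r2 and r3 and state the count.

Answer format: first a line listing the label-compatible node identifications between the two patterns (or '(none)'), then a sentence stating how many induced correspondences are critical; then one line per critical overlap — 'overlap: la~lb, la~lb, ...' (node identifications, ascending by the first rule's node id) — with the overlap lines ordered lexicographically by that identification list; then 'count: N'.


label-compatible node identifications between L(r2) and L(r3): 1~0, 1~1, 1~3, 3~2
3 of the induced correspondences are critical overlaps of r2 and r3.
overlap: 1~1
overlap: 1~1, 3~2
overlap: 3~2
count: 3


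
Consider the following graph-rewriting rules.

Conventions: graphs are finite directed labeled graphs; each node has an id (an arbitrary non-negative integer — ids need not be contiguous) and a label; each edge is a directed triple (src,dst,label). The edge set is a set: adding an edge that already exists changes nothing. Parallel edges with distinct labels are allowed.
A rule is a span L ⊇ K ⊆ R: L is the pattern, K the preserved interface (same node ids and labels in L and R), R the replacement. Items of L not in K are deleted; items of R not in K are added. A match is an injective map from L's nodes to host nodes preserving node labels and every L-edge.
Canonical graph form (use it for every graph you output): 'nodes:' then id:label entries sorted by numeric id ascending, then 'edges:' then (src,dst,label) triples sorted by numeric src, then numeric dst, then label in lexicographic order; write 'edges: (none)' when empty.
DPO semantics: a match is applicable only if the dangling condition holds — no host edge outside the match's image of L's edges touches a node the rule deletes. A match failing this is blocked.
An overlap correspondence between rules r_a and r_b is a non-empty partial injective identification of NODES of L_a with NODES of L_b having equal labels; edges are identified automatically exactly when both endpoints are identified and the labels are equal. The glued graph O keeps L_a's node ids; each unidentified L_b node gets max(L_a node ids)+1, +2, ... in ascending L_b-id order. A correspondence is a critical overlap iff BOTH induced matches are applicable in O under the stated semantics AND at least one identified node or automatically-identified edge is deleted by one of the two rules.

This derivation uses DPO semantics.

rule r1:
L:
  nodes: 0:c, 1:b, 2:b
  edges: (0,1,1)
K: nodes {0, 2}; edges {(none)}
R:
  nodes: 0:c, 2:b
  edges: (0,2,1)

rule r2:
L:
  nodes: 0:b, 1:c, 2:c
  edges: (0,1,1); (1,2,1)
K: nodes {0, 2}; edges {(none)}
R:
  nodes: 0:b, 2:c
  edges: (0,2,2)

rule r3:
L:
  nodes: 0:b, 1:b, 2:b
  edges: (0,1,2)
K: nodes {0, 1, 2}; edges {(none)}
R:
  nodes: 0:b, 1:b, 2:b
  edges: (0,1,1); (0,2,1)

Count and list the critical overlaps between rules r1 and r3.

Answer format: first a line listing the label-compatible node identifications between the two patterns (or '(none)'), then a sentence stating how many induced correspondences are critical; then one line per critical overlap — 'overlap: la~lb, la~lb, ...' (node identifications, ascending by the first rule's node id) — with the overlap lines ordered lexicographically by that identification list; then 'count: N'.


label-compatible node identifications between L(r1) and L(r3): 1~0, 1~1, 1~2, 2~0, 2~1, 2~2
3 of the induced correspondences are critical overlaps of r1 and r3.
overlap: 1~2
overlap: 1~2, 2~0
overlap: 1~2, 2~1
count: 3


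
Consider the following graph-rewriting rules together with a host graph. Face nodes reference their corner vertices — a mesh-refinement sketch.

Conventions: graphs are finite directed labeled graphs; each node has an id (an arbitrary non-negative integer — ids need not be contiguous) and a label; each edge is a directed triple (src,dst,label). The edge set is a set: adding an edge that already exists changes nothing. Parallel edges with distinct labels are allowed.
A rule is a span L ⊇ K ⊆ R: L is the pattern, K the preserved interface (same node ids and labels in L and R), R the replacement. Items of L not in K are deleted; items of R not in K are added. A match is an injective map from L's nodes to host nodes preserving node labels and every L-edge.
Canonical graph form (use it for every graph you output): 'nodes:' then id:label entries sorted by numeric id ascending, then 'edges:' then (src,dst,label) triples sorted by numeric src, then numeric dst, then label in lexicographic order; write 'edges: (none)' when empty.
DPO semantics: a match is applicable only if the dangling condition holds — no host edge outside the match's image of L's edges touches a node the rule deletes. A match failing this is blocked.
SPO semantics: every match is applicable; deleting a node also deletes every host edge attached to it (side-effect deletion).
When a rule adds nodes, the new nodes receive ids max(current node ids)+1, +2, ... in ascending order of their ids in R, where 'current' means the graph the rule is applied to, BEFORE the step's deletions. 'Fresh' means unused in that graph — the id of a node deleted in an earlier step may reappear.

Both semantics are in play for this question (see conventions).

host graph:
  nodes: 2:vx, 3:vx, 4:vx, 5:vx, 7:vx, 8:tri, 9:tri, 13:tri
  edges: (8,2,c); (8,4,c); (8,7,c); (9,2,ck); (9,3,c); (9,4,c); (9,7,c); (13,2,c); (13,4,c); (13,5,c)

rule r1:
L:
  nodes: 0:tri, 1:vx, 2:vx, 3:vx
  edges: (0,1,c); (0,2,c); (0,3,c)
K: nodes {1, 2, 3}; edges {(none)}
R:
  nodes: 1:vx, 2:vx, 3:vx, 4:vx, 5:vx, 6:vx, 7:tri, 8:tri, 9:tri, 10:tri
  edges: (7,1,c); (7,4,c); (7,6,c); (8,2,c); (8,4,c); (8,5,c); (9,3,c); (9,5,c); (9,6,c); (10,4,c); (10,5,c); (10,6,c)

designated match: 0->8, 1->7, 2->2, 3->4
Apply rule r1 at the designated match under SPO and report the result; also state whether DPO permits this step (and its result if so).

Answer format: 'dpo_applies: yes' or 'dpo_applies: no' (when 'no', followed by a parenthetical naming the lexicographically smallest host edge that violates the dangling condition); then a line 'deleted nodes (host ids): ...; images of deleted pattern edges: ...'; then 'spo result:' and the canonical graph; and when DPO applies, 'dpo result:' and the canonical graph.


dpo_applies: yes
deleted nodes (host ids): 8; images of deleted pattern edges: (8,2,c); (8,4,c); (8,7,c)
spo result:
nodes: 2:vx, 3:vx, 4:vx, 5:vx, 7:vx, 9:tri, 13:tri, 14:vx, 15:vx, 16:vx, 17:tri, 18:tri, 19:tri, 20:tri
edges: (9,2,ck); (9,3,c); (9,4,c); (9,7,c); (13,2,c); (13,4,c); (13,5,c); (17,7,c); (17,14,c); (17,16,c); (18,2,c); (18,14,c); (18,15,c); (19,4,c); (19,15,c); (19,16,c); (20,14,c); (20,15,c); (20,16,c)
dpo result:
nodes: 2:vx, 3:vx, 4:vx, 5:vx, 7:vx, 9:tri, 13:tri, 14:vx, 15:vx, 16:vx, 17:tri, 18:tri, 19:tri, 20:tri
edges: (9,2,ck); (9,3,c); (9,4,c); (9,7,c); (13,2,c); (13,4,c); (13,5,c); (17,7,c); (17,14,c); (17,16,c); (18,2,c); (18,14,c); (18,15,c); (19,4,c); (19,15,c); (19,16,c); (20,14,c); (20,15,c); (20,16,c)


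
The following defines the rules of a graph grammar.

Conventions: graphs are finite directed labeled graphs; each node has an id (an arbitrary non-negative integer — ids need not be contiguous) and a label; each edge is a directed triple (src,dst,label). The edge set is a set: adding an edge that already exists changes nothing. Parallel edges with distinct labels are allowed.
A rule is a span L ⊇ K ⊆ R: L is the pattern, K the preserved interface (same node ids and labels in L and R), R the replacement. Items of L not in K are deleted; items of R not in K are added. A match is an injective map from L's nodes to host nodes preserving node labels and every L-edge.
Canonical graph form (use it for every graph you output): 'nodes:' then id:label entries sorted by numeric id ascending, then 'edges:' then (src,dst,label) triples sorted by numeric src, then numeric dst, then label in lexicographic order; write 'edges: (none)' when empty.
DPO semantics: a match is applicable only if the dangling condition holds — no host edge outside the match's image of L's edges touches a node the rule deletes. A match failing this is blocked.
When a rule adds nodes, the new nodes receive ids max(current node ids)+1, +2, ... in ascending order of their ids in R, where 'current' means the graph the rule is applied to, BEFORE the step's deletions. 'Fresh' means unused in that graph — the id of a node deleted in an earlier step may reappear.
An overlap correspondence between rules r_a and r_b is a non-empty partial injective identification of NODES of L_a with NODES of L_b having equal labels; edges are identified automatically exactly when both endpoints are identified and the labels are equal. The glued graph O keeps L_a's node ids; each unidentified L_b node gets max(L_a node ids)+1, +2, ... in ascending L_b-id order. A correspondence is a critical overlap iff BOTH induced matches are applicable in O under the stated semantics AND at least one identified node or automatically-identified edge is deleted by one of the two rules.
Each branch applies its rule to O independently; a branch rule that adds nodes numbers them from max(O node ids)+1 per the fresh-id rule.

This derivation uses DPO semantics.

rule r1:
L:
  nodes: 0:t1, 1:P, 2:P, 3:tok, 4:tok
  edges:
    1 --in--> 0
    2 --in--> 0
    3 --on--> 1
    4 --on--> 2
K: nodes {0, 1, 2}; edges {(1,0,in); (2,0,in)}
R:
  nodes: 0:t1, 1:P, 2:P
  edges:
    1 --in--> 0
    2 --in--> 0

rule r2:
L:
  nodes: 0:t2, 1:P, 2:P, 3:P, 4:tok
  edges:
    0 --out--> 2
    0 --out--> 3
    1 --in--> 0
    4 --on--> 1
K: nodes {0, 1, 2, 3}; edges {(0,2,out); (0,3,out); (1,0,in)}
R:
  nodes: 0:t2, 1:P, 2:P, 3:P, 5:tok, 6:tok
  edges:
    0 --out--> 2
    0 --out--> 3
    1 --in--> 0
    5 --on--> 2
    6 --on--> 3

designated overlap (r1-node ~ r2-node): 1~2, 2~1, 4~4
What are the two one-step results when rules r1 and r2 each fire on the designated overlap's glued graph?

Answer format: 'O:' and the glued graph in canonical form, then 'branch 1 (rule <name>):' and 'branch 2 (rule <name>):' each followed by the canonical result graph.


O:
nodes: 0:t1, 1:P, 2:P, 3:tok, 4:tok, 5:t2, 6:P
edges: (1,0,in); (2,0,in); (2,5,in); (3,1,on); (4,2,on); (5,1,out); (5,6,out)
branch 1 (rule r1):
nodes: 0:t1, 1:P, 2:P, 5:t2, 6:P
edges: (1,0,in); (2,0,in); (2,5,in); (5,1,out); (5,6,out)
branch 2 (rule r2):
nodes: 0:t1, 1:P, 2:P, 3:tok, 5:t2, 6:P, 7:tok, 8:tok
edges: (1,0,in); (2,0,in); (2,5,in); (3,1,on); (5,1,out); (5,6,out); (7,1,on); (8,6,on)


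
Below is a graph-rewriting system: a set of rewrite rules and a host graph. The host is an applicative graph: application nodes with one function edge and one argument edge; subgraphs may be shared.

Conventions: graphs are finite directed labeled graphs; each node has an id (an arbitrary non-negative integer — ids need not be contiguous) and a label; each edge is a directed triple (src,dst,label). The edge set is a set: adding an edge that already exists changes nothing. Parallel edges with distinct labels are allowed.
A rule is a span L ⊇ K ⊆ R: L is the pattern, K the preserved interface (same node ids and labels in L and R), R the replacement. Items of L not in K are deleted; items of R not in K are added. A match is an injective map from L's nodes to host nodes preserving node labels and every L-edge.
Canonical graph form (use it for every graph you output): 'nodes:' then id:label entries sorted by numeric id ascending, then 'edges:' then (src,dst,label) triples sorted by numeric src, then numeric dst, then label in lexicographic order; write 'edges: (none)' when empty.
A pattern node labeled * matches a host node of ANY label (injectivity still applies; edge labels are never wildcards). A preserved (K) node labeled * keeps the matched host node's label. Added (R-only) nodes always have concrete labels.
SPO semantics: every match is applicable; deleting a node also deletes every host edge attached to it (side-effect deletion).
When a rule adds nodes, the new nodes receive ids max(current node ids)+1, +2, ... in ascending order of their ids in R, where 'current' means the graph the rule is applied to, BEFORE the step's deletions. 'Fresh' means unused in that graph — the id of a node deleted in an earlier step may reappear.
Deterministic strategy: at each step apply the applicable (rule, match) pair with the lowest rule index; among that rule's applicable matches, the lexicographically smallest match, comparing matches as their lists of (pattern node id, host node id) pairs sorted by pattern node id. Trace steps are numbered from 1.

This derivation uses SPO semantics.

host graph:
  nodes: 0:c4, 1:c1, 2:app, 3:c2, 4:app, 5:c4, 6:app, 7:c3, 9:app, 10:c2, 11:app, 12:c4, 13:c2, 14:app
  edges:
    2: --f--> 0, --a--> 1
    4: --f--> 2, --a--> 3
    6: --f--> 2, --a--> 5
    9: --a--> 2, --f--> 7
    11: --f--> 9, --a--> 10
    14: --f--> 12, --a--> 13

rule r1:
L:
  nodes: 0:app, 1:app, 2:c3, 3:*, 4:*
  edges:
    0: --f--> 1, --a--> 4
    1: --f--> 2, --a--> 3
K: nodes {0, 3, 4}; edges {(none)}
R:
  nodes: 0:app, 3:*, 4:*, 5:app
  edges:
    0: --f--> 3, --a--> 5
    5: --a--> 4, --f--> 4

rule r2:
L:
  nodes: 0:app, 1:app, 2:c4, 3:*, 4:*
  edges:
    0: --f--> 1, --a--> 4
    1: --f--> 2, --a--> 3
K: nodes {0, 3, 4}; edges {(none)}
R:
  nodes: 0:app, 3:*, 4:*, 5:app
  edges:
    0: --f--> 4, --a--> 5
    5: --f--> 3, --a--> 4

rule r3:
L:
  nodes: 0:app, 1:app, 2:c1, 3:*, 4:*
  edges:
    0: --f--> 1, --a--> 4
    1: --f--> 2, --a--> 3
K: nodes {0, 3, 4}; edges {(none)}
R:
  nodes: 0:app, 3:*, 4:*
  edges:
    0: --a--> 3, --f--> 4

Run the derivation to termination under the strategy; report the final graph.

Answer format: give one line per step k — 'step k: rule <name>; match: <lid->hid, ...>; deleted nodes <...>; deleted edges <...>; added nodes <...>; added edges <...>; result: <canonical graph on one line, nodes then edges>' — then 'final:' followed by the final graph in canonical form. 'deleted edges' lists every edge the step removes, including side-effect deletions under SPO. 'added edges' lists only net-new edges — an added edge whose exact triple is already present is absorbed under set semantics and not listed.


step 1: rule r1; match: 0->11, 1->9, 2->7, 3->2, 4->10; deleted nodes 7, 9; deleted edges (9,2,a); (9,7,f); (11,9,f); (11,10,a); added nodes 15; added edges (11,2,f); (11,15,a); (15,10,a); (15,10,f); result: nodes: 0:c4, 1:c1, 2:app, 3:c2, 4:app, 5:c4, 6:app, 10:c2, 11:app, 12:c4, 13:c2, 14:app, 15:app edges: (2,0,f); (2,1,a); (4,2,f); (4,3,a); (6,2,f); (6,5,a); (11,2,f); (11,15,a); (14,12,f); (14,13,a); (15,10,a); (15,10,f)
step 2: rule r2; match: 0->4, 1->2, 2->0, 3->1, 4->3; deleted nodes 0, 2; deleted edges (2,0,f); (2,1,a); (4,2,f); (4,3,a); (6,2,f); (11,2,f); added nodes 16; added edges (4,3,f); (4,16,a); (16,1,f); (16,3,a); result: nodes: 1:c1, 3:c2, 4:app, 5:c4, 6:app, 10:c2, 11:app, 12:c4, 13:c2, 14:app, 15:app, 16:app edges: (4,3,f); (4,16,a); (6,5,a); (11,15,a); (14,12,f); (14,13,a); (15,10,a); (15,10,f); (16,1,f); (16,3,a)
final:
nodes: 1:c1, 3:c2, 4:app, 5:c4, 6:app, 10:c2, 11:app, 12:c4, 13:c2, 14:app, 15:app, 16:app
edges: (4,3,f); (4,16,a); (6,5,a); (11,15,a); (14,12,f); (14,13,a); (15,10,a); (15,10,f); (16,1,f); (16,3,a)


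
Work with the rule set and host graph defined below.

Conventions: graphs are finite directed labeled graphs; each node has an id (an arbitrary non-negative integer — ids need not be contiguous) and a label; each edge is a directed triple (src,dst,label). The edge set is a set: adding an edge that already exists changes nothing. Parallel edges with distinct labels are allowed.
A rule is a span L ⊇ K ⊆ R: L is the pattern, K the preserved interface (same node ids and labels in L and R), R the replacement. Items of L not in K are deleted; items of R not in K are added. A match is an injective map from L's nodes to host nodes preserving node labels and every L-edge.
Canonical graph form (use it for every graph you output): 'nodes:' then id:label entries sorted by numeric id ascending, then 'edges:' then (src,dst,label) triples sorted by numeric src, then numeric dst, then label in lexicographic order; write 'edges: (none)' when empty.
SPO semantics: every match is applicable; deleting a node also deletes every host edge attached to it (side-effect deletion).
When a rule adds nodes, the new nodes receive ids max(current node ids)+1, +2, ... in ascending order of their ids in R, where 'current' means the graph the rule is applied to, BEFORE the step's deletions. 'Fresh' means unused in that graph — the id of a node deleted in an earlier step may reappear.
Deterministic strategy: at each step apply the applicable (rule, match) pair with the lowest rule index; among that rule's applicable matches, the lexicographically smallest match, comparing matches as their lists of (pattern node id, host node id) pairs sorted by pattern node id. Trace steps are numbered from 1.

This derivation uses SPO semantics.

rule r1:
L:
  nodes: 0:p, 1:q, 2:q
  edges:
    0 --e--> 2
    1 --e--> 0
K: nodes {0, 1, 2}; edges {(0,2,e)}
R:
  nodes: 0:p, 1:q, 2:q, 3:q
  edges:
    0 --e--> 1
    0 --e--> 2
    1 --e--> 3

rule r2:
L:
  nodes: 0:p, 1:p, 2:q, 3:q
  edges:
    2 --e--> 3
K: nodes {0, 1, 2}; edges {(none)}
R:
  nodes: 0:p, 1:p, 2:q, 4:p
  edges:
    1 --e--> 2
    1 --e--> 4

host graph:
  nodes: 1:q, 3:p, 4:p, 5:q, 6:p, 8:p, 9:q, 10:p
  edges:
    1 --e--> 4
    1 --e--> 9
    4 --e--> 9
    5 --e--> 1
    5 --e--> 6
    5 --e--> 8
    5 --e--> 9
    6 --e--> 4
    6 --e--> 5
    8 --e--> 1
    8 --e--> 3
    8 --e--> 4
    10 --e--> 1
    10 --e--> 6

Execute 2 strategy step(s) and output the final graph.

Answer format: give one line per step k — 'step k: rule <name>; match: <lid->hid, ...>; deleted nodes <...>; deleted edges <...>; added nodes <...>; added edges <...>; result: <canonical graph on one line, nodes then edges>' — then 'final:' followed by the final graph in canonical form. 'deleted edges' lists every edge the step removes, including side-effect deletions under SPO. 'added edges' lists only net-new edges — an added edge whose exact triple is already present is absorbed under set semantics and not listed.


step 1: rule r1; match: 0->4, 1->1, 2->9; deleted nodes (none); deleted edges (1,4,e); added nodes 11; added edges (1,11,e); (4,1,e); result: nodes: 1:q, 3:p, 4:p, 5:q, 6:p, 8:p, 9:q, 10:p, 11:q edges: (1,9,e); (1,11,e); (4,1,e); (4,9,e); (5,1,e); (5,6,e); (5,8,e); (5,9,e); (6,4,e); (6,5,e); (8,1,e); (8,3,e); (8,4,e); (10,1,e); (10,6,e)
step 2: rule r1; match: 0->8, 1->5, 2->1; deleted nodes (none); deleted edges (5,8,e); added nodes 12; added edges (5,12,e); (8,5,e); result: nodes: 1:q, 3:p, 4:p, 5:q, 6:p, 8:p, 9:q, 10:p, 11:q, 12:q edges: (1,9,e); (1,11,e); (4,1,e); (4,9,e); (5,1,e); (5,6,e); (5,9,e); (5,12,e); (6,4,e); (6,5,e); (8,1,e); (8,3,e); (8,4,e); (8,5,e); (10,1,e); (10,6,e)
final:
nodes: 1:q, 3:p, 4:p, 5:q, 6:p, 8:p, 9:q, 10:p, 11:q, 12:q
edges: (1,9,e); (1,11,e); (4,1,e); (4,9,e); (5,1,e); (5,6,e); (5,9,e); (5,12,e); (6,4,e); (6,5,e); (8,1,e); (8,3,e); (8,4,e); (8,5,e); (10,1,e); (10,6,e)


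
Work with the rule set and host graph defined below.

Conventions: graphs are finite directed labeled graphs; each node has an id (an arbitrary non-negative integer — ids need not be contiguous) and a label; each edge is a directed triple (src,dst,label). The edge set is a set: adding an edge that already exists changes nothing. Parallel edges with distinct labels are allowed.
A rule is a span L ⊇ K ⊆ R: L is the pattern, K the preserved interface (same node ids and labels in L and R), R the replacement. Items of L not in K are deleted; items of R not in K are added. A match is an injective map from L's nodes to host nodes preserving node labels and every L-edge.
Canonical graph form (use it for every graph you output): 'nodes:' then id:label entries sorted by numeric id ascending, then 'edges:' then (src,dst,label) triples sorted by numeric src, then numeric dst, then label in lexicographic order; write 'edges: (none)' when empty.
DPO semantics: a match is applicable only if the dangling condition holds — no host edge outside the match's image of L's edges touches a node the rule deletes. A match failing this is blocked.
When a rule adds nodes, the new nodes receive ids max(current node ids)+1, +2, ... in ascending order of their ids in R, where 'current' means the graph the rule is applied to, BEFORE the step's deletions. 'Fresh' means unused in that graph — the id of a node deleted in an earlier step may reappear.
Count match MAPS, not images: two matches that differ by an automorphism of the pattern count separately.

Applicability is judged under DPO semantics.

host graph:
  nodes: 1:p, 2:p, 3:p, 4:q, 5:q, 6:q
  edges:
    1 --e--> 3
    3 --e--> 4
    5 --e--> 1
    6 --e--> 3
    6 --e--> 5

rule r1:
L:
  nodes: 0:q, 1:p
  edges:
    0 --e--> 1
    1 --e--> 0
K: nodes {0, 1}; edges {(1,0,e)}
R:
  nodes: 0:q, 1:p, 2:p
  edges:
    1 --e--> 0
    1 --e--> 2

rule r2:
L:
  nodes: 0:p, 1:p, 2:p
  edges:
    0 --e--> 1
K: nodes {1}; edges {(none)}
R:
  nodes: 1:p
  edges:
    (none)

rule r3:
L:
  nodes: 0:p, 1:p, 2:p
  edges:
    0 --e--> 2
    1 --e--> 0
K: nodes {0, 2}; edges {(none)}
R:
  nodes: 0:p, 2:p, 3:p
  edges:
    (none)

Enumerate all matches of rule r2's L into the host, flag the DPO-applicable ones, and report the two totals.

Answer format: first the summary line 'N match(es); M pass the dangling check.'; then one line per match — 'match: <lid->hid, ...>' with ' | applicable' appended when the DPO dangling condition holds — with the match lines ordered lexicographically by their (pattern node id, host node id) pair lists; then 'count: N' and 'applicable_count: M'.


1 match(es); 0 pass the dangling check.
match: 0->1, 1->3, 2->2
count: 1
applicable_count: 0


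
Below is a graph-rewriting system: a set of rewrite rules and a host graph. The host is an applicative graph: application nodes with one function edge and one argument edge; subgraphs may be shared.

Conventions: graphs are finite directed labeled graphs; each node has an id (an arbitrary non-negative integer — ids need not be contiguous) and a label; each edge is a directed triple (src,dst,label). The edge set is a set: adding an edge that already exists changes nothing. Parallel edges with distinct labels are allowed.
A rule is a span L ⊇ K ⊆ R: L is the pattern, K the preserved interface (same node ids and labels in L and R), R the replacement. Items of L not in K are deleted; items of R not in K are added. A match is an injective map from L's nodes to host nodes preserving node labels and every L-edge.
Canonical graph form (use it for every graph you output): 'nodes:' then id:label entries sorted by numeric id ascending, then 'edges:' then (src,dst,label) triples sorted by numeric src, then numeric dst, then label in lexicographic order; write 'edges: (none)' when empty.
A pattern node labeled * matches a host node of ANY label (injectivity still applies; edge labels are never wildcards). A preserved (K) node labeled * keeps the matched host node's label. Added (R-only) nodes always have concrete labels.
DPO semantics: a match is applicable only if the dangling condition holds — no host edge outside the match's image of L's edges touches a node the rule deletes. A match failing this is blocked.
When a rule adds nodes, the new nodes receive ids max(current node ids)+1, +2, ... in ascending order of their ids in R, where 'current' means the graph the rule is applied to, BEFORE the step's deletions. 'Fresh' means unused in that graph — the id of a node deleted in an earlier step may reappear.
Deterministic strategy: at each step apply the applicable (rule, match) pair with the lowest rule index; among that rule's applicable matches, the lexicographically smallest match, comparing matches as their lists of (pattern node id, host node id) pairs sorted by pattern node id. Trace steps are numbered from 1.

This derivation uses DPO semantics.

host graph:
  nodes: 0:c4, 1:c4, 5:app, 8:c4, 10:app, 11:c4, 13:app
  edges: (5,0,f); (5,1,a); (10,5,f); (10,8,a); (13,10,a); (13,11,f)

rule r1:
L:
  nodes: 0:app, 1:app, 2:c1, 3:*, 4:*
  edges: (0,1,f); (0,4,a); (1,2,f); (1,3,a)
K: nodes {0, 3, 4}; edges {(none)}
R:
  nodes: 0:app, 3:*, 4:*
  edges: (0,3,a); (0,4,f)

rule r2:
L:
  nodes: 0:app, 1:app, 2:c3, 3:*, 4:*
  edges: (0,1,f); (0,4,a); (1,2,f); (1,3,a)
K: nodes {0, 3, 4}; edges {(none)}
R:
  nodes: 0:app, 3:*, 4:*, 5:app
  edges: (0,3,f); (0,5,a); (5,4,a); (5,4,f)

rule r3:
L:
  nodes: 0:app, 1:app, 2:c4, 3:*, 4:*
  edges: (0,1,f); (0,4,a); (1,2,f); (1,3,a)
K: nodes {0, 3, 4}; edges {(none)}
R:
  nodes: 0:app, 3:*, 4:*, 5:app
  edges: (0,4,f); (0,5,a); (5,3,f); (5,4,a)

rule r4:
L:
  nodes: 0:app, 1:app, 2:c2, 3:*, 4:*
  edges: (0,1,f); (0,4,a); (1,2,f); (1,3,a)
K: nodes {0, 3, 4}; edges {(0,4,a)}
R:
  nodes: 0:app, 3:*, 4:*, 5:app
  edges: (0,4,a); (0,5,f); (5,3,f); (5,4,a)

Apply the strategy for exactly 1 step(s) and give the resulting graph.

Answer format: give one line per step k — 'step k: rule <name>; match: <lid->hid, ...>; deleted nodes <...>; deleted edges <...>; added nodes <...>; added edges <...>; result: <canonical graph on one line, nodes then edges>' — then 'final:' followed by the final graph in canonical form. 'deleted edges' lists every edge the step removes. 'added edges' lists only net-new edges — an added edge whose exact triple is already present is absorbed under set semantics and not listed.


step 1: rule r3; match: 0->10, 1->5, 2->0, 3->1, 4->8; deleted nodes 0, 5; deleted edges (5,0,f); (5,1,a); (10,5,f); (10,8,a); added nodes 14; added edges (10,8,f); (10,14,a); (14,1,f); (14,8,a); result: nodes: 1:c4, 8:c4, 10:app, 11:c4, 13:app, 14:app edges: (10,8,f); (10,14,a); (13,10,a); (13,11,f); (14,1,f); (14,8,a)
final:
nodes: 1:c4, 8:c4, 10:app, 11:c4, 13:app, 14:app
edges: (10,8,f); (10,14,a); (13,10,a); (13,11,f); (14,1,f); (14,8,a)


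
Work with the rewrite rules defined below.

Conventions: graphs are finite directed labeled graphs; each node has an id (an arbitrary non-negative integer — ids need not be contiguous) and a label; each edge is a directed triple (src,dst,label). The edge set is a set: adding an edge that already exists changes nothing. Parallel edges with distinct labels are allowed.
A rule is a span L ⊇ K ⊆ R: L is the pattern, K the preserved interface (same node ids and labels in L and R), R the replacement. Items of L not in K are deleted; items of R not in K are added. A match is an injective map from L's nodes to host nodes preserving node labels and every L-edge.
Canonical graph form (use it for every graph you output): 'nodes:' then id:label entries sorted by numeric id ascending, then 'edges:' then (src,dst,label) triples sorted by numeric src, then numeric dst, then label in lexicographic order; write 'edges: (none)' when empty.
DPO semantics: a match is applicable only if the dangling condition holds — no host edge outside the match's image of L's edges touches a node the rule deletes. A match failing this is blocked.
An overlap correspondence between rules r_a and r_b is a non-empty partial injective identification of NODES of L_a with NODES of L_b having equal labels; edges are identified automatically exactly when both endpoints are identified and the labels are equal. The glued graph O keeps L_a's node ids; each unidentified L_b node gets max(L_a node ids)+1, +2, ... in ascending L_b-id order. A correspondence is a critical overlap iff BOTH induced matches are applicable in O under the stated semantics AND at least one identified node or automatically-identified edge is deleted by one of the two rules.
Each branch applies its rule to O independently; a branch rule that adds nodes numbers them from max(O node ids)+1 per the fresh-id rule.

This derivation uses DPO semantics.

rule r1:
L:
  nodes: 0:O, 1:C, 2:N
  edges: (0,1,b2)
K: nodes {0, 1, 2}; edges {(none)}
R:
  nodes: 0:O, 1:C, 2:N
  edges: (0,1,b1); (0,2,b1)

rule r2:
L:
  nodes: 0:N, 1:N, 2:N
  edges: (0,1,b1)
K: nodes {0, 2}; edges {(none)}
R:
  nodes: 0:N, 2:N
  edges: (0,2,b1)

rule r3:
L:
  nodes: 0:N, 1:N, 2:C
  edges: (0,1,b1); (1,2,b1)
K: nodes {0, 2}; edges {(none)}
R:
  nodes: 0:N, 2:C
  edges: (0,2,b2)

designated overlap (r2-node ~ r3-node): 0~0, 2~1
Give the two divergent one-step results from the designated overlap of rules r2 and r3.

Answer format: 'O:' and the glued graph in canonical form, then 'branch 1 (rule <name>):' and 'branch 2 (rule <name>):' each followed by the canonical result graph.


O:
nodes: 0:N, 1:N, 2:N, 3:C
edges: (0,1,b1); (0,2,b1); (2,3,b1)
branch 1 (rule r2):
nodes: 0:N, 2:N, 3:C
edges: (0,2,b1); (2,3,b1)
branch 2 (rule r3):
nodes: 0:N, 1:N, 3:C
edges: (0,1,b1); (0,3,b2)


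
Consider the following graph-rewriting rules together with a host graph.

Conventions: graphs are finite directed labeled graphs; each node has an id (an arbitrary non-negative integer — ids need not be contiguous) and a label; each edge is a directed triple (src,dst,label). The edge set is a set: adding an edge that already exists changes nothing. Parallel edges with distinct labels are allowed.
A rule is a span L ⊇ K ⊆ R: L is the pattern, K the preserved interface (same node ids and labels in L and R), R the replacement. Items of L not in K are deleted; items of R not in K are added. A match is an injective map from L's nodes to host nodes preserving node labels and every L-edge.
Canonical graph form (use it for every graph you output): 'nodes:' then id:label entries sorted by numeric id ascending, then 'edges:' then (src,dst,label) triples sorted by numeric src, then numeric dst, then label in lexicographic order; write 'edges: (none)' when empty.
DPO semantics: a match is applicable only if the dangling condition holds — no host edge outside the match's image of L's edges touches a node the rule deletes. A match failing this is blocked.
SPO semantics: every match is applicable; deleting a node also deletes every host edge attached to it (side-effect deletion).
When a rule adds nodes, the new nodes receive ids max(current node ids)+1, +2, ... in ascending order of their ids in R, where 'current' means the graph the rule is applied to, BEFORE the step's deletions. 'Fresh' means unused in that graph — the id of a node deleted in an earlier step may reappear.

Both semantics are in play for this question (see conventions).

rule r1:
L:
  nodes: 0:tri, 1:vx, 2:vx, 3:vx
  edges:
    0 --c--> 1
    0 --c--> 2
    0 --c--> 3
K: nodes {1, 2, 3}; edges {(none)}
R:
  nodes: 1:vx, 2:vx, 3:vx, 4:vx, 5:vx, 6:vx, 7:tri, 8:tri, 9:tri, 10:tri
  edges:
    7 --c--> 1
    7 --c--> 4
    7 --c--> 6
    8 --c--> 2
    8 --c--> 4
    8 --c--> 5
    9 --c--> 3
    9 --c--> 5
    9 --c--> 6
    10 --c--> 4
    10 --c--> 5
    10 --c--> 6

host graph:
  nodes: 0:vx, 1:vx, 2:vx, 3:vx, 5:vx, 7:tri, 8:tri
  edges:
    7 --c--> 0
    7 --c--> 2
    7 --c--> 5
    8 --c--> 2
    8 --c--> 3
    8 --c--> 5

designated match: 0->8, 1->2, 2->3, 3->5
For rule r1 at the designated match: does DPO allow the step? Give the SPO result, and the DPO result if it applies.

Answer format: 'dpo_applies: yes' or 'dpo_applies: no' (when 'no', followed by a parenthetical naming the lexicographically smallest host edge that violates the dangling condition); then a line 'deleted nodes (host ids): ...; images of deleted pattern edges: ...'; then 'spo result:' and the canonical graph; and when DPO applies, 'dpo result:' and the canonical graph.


dpo_applies: yes
deleted nodes (host ids): 8; images of deleted pattern edges: (8,2,c); (8,3,c); (8,5,c)
spo result:
nodes: 0:vx, 1:vx, 2:vx, 3:vx, 5:vx, 7:tri, 9:vx, 10:vx, 11:vx, 12:tri, 13:tri, 14:tri, 15:tri
edges: (7,0,c); (7,2,c); (7,5,c); (12,2,c); (12,9,c); (12,11,c); (13,3,c); (13,9,c); (13,10,c); (14,5,c); (14,10,c); (14,11,c); (15,9,c); (15,10,c); (15,11,c)
dpo result:
nodes: 0:vx, 1:vx, 2:vx, 3:vx, 5:vx, 7:tri, 9:vx, 10:vx, 11:vx, 12:tri, 13:tri, 14:tri, 15:tri
edges: (7,0,c); (7,2,c); (7,5,c); (12,2,c); (12,9,c); (12,11,c); (13,3,c); (13,9,c); (13,10,c); (14,5,c); (14,10,c); (14,11,c); (15,9,c); (15,10,c); (15,11,c)
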